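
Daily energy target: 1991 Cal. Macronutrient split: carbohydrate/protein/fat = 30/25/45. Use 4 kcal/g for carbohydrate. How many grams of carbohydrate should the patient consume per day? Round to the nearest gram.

149 g/day

Carbohydrate energy = 30% × 1991 = 597.3 kcal.
At 4 kcal/g: 597.3 ÷ 4 = 149.325 g.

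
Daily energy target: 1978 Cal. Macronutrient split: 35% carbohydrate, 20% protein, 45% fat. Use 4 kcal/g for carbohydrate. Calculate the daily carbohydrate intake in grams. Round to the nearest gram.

173 g/day

Carbohydrate energy = 35% × 1978 = 692.3 kcal.
At 4 kcal/g: 692.3 ÷ 4 = 173.075 g.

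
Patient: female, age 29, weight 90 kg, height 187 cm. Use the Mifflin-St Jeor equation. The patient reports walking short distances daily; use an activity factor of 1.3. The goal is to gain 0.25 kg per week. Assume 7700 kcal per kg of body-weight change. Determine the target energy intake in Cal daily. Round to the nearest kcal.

Mifflin-St Jeor (female): BMR = 10(90) + 6.25(187) − 5(29) − 161 = 900 + 1168.75 − 145 − 161 = 1762.75 kcal/day.
TEE = 1762.75 × 1.3 = 2291.575 kcal/day.
Required daily surplus = 0.25 × 7700 ÷ 7 = 275 kcal/day.
Target intake = 2291.575 + 275 = 2566.575 kcal/day.

2567 Cal daily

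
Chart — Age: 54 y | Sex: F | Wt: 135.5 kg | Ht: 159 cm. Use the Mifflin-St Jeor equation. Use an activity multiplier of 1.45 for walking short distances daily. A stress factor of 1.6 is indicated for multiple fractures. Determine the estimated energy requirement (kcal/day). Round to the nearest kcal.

Mifflin-St Jeor (female): BMR = 10(135.5) + 6.25(159) − 5(54) − 161 = 1355 + 993.75 − 270 − 161 = 1917.75 kcal/day.
TEE = BMR × activity factor = 1917.75 × 1.45 = 2780.7375 kcal/day.
Apply stress factor: 2780.7375 × 1.6 = 4449.18 kcal/day.

4449 kcal/day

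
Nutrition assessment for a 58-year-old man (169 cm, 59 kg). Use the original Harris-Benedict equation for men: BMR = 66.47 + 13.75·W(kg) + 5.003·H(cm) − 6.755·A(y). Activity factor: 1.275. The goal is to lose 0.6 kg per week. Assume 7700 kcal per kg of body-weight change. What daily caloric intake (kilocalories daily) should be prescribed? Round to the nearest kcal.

1038 kilocalories daily

Harris-Benedict: BMR = 66.47 + 13.75(59) + 5.003(169) − 6.755(58) = 1331.437 kcal/day.
TEE = 1331.437 × 1.275 = 1697.5822 kcal/day.
Required daily deficit = 0.6 × 7700 ÷ 7 = 660 kcal/day.
Target intake = 1697.5822 − 660 = 1037.5822 kcal/day.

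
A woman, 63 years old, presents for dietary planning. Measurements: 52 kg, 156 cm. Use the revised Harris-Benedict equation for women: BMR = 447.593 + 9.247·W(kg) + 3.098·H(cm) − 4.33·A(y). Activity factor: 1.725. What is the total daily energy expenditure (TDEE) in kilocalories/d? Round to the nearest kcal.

1965 kilocalories/d

Harris-Benedict: BMR = 447.593 + 9.247(52) + 3.098(156) − 4.33(63) = 1138.935 kcal/day.
TEE = BMR × activity factor = 1138.935 × 1.725 = 1964.6629 kcal/day.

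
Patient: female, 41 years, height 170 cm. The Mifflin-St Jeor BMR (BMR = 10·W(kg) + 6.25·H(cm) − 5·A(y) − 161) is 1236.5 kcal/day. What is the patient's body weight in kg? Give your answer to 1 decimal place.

54.0 kg

1236.5 = 10·W + 6.25(170) − 5(41) − 161
10·W = 1236.5 − 696.5 = 540, so W = 54 kg.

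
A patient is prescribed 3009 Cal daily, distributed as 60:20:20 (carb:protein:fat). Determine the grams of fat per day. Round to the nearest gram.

Fat energy = 20% × 3009 = 601.8 kcal.
At 9 kcal/g: 601.8 ÷ 9 = 66.8667 g.

67 g/day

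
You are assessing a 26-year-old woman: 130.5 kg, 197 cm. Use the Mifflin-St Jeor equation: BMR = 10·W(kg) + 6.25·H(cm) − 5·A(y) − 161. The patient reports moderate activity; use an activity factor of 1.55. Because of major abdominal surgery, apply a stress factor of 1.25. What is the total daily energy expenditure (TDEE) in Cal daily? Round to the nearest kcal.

Mifflin-St Jeor (female): BMR = 10(130.5) + 6.25(197) − 5(26) − 161 = 1305 + 1231.25 − 130 − 161 = 2245.25 kcal/day.
TEE = BMR × activity factor = 2245.25 × 1.55 = 3480.1375 kcal/day.
Apply stress factor: 3480.1375 × 1.25 = 4350.1719 kcal/day.

4350 Cal daily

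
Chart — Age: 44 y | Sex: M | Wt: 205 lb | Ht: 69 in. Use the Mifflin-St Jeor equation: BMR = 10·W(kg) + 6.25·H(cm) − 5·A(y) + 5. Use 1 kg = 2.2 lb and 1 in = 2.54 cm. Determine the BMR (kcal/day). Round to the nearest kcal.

1812 kcal/day

Convert to metric: weight = 205 ÷ 2.2 = 93.1818 kg; height = 69 × 2.54 = 175.26 cm.
Mifflin-St Jeor (male): BMR = 10(93.1818) + 6.25(175.26) − 5(44) + 5 = 931.8182 + 1095.375 − 220 + 5 = 1812.1932 kcal/day.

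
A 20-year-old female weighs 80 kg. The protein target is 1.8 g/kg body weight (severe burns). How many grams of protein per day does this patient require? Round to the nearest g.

144 g/day

Protein = 1.8 g/kg × 80 kg = 144 g/day.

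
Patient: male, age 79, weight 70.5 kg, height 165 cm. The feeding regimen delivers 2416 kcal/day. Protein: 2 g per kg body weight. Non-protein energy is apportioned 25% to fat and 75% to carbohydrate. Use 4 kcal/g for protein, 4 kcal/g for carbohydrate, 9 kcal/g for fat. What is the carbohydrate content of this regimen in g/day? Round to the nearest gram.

Protein = 2 × 70.5 = 141 g → 141 × 4 = 564 kcal.
Non-protein calories = 2416 − 564 = 1852 kcal.
Fat: 25% × 1852 = 463 kcal; carbohydrate: 1389 kcal.
Carbohydrate: 1389 kcal ÷ 4 kcal/g = 347.25 g.

347 g/day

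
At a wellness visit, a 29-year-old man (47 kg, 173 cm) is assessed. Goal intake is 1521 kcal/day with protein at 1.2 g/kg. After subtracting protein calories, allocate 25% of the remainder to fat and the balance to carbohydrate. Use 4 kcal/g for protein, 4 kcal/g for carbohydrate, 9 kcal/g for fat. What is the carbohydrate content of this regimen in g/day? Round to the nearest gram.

Protein = 1.2 × 47 = 56.4 g → 56.4 × 4 = 225.6 kcal.
Non-protein calories = 1521 − 225.6 = 1295.4 kcal.
Fat: 25% × 1295.4 = 323.85 kcal; carbohydrate: 971.55 kcal.
Carbohydrate: 971.55 kcal ÷ 4 kcal/g = 242.8875 g.

243 g/day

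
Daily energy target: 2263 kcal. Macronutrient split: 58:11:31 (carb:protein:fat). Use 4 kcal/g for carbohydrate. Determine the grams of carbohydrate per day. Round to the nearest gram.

328 g/day

Carbohydrate energy = 58% × 2263 = 1312.54 kcal.
At 4 kcal/g: 1312.54 ÷ 4 = 328.135 g.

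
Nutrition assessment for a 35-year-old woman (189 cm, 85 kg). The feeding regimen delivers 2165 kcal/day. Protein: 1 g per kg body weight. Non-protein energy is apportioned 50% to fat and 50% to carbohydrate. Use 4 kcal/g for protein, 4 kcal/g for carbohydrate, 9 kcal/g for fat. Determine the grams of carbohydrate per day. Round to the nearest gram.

Protein = 1 × 85 = 85 g → 85 × 4 = 340 kcal.
Non-protein calories = 2165 − 340 = 1825 kcal.
Fat: 50% × 1825 = 912.5 kcal; carbohydrate: 912.5 kcal.
Carbohydrate: 912.5 kcal ÷ 4 kcal/g = 228.125 g.

228 g/day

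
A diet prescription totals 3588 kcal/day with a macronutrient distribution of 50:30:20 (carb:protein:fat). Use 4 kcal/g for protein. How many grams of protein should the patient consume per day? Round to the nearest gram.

269 g/day

Protein energy = 30% × 3588 = 1076.4 kcal.
At 4 kcal/g: 1076.4 ÷ 4 = 269.1 g.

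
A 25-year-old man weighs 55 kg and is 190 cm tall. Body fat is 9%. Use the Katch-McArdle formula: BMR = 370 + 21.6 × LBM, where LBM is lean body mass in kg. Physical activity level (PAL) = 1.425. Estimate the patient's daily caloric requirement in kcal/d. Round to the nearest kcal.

2068 kcal/d

LBM = 55 × (1 − 0.09) = 50.05 kg. Katch-McArdle: BMR = 370 + 21.6 × 50.05 = 1451.08 kcal/day.
TEE = BMR × activity factor = 1451.08 × 1.425 = 2067.789 kcal/day.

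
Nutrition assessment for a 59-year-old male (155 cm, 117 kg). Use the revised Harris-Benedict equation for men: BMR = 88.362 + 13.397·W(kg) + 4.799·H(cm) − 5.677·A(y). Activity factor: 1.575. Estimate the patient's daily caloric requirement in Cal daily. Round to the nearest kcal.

3252 Cal daily

Harris-Benedict: BMR = 88.362 + 13.397(117) + 4.799(155) − 5.677(59) = 2064.713 kcal/day.
TEE = BMR × activity factor = 2064.713 × 1.575 = 3251.923 kcal/day.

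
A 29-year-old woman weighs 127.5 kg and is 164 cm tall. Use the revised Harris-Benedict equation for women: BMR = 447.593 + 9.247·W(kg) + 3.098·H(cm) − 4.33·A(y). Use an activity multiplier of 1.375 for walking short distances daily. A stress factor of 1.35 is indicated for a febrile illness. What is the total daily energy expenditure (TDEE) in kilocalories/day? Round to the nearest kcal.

3729 kilocalories/day

Harris-Benedict: BMR = 447.593 + 9.247(127.5) + 3.098(164) − 4.33(29) = 2009.0875 kcal/day.
TEE = BMR × activity factor = 2009.0875 × 1.375 = 2762.4953 kcal/day.
Apply stress factor: 2762.4953 × 1.35 = 3729.3687 kcal/day.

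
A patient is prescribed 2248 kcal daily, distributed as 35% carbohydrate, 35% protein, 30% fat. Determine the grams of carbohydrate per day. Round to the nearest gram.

Carbohydrate energy = 35% × 2248 = 786.8 kcal.
At 4 kcal/g: 786.8 ÷ 4 = 196.7 g.

197 g/day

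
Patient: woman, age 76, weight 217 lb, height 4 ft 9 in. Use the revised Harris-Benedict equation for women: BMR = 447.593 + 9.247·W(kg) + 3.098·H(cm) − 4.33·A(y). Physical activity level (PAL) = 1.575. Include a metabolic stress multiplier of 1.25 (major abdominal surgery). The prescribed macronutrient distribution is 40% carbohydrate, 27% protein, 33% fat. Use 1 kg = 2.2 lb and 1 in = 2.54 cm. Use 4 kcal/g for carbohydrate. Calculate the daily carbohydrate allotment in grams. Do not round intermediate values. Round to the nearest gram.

291 g/day

Convert to metric: weight = 217 ÷ 2.2 = 98.6364 kg; height = (4×12 + 9) × 2.54 = 57 × 2.54 = 144.78 cm.
Harris-Benedict: BMR = 447.593 + 9.247(98.6364) + 3.098(144.78) − 4.33(76) = 1479.1319 kcal/day.
TEE = 1479.1319 × 1.575 = 2329.6327 kcal/day.
With stress factor 1.25: 2329.6327 × 1.25 = 2912.0409 kcal/day.
Carbohydrate energy = 40% × 2912.0409 = 1164.8164 kcal.
Carbohydrate = 1164.8164 ÷ 4 kcal/g = 291.2041 g.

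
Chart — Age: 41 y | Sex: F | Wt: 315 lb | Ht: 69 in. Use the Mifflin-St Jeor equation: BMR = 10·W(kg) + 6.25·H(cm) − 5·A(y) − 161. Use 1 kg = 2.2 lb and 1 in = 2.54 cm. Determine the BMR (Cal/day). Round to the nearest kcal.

2161 Cal/day

Convert to metric: weight = 315 ÷ 2.2 = 143.1818 kg; height = 69 × 2.54 = 175.26 cm.
Mifflin-St Jeor (female): BMR = 10(143.1818) + 6.25(175.26) − 5(41) − 161 = 1431.8182 + 1095.375 − 205 − 161 = 2161.1932 kcal/day.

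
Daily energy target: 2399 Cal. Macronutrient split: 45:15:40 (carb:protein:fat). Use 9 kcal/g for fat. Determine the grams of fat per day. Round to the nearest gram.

107 g/day

Fat energy = 40% × 2399 = 959.6 kcal.
At 9 kcal/g: 959.6 ÷ 9 = 106.6222 g.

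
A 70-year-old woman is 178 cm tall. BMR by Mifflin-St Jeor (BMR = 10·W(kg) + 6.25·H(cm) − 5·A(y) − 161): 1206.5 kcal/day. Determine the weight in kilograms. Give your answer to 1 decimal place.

60.5 kg

1206.5 = 10·W + 6.25(178) − 5(70) − 161
10·W = 1206.5 − 601.5 = 605, so W = 60.5 kg.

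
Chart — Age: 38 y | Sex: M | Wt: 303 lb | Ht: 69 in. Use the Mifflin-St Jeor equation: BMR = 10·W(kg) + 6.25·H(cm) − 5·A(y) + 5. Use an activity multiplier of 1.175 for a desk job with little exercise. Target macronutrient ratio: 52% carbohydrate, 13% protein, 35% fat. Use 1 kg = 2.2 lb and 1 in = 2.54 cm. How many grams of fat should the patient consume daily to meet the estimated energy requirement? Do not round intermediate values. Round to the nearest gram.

Convert to metric: weight = 303 ÷ 2.2 = 137.7273 kg; height = 69 × 2.54 = 175.26 cm.
Mifflin-St Jeor (male): BMR = 10(137.7273) + 6.25(175.26) − 5(38) + 5 = 1377.2727 + 1095.375 − 190 + 5 = 2287.6477 kcal/day.
TEE = 2287.6477 × 1.175 = 2687.9861 kcal/day.
Fat energy = 35% × 2687.9861 = 940.7951 kcal.
Fat = 940.7951 ÷ 9 kcal/g = 104.5328 g.

105 g/day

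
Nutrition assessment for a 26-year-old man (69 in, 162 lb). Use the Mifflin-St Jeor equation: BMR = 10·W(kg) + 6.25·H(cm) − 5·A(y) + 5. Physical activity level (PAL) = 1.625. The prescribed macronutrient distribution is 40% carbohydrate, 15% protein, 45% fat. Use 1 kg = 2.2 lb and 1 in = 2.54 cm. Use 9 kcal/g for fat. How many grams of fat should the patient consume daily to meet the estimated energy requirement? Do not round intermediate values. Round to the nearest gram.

139 g/day

Convert to metric: weight = 162 ÷ 2.2 = 73.6364 kg; height = 69 × 2.54 = 175.26 cm.
Mifflin-St Jeor (male): BMR = 10(73.6364) + 6.25(175.26) − 5(26) + 5 = 736.3636 + 1095.375 − 130 + 5 = 1706.7386 kcal/day.
TEE = 1706.7386 × 1.625 = 2773.4503 kcal/day.
Fat energy = 45% × 2773.4503 = 1248.0526 kcal.
Fat = 1248.0526 ÷ 9 kcal/g = 138.6725 g.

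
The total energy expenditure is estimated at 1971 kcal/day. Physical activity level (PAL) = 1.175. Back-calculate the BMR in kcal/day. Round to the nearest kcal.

BMR = TEE ÷ activity factor = 1971 ÷ 1.175 = 1677.4468 kcal/day.

1677 kcal/day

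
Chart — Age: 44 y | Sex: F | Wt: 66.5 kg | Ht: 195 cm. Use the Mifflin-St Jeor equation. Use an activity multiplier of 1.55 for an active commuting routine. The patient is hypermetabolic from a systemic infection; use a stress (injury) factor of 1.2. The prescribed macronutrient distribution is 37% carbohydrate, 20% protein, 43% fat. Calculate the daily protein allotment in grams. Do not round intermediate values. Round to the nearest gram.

Mifflin-St Jeor (female): BMR = 10(66.5) + 6.25(195) − 5(44) − 161 = 665 + 1218.75 − 220 − 161 = 1502.75 kcal/day.
TEE = 1502.75 × 1.55 = 2329.2625 kcal/day.
With stress factor 1.2: 2329.2625 × 1.2 = 2795.115 kcal/day.
Protein energy = 20% × 2795.115 = 559.023 kcal.
Protein = 559.023 ÷ 4 kcal/g = 139.7558 g.

140 g/day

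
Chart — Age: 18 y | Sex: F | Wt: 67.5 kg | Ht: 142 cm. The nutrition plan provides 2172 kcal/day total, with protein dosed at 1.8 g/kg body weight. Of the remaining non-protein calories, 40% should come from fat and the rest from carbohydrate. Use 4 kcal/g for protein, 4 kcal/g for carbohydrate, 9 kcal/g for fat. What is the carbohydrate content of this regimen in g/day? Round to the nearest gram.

253 g/day

Protein = 1.8 × 67.5 = 121.5 g → 121.5 × 4 = 486 kcal.
Non-protein calories = 2172 − 486 = 1686 kcal.
Fat: 40% × 1686 = 674.4 kcal; carbohydrate: 1011.6 kcal.
Carbohydrate: 1011.6 kcal ÷ 4 kcal/g = 252.9 g.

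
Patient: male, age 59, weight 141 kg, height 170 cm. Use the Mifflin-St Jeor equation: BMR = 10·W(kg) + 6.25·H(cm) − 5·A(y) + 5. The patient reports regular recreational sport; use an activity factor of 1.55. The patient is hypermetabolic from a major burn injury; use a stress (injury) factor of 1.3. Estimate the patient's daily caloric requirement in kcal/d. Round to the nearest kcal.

4398 kcal/d

Mifflin-St Jeor (male): BMR = 10(141) + 6.25(170) − 5(59) + 5 = 1410 + 1062.5 − 295 + 5 = 2182.5 kcal/day.
TEE = BMR × activity factor = 2182.5 × 1.55 = 3382.875 kcal/day.
Apply stress factor: 3382.875 × 1.3 = 4397.7375 kcal/day.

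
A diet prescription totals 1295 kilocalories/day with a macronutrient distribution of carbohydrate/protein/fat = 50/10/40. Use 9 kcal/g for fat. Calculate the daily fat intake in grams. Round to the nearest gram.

Fat energy = 40% × 1295 = 518 kcal.
At 9 kcal/g: 518 ÷ 9 = 57.5556 g.

58 g/day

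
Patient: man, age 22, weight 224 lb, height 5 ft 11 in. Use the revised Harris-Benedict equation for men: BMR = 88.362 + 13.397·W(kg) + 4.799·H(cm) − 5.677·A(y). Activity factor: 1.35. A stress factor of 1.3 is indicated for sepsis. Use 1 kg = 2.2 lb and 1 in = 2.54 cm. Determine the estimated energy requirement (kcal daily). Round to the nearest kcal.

3849 kcal daily

Convert to metric: weight = 224 ÷ 2.2 = 101.8182 kg; height = (5×12 + 11) × 2.54 = 71 × 2.54 = 180.34 cm.
Harris-Benedict: BMR = 88.362 + 13.397(101.8182) + 4.799(180.34) − 5.677(22) = 2192.9778 kcal/day.
TEE = BMR × activity factor = 2192.9778 × 1.35 = 2960.5201 kcal/day.
Apply stress factor: 2960.5201 × 1.3 = 3848.6761 kcal/day.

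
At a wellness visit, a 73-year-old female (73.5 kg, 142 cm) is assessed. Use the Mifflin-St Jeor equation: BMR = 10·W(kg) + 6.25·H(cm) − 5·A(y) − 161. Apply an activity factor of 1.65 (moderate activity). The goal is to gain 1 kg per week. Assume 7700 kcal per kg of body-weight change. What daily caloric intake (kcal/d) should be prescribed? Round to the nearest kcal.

Mifflin-St Jeor (female): BMR = 10(73.5) + 6.25(142) − 5(73) − 161 = 735 + 887.5 − 365 − 161 = 1096.5 kcal/day.
TEE = 1096.5 × 1.65 = 1809.225 kcal/day.
Required daily surplus = 1 × 7700 ÷ 7 = 1100 kcal/day.
Target intake = 1809.225 + 1100 = 2909.225 kcal/day.

2909 kcal/d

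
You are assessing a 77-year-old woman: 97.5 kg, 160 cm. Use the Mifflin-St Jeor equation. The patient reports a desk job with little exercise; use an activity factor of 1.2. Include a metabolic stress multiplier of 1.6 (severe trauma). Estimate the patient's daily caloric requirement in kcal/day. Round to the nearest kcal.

Mifflin-St Jeor (female): BMR = 10(97.5) + 6.25(160) − 5(77) − 161 = 975 + 1000 − 385 − 161 = 1429 kcal/day.
TEE = BMR × activity factor = 1429 × 1.2 = 1714.8 kcal/day.
Apply stress factor: 1714.8 × 1.6 = 2743.68 kcal/day.

2744 kcal/day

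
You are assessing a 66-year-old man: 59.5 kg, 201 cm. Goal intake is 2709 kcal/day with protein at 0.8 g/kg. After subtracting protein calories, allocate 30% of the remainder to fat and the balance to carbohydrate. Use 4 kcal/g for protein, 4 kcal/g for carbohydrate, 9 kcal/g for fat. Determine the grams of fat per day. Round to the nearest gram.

Protein = 0.8 × 59.5 = 47.6 g → 47.6 × 4 = 190.4 kcal.
Non-protein calories = 2709 − 190.4 = 2518.6 kcal.
Fat: 30% × 2518.6 = 755.58 kcal; carbohydrate: 1763.02 kcal.
Fat: 755.58 kcal ÷ 9 kcal/g = 83.9533 g.

84 g/day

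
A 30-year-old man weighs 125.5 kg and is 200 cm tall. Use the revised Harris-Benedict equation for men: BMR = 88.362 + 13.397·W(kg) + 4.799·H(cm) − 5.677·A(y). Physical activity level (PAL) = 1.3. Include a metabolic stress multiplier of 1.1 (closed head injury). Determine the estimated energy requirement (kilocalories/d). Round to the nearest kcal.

3660 kilocalories/d

Harris-Benedict: BMR = 88.362 + 13.397(125.5) + 4.799(200) − 5.677(30) = 2559.1755 kcal/day.
TEE = BMR × activity factor = 2559.1755 × 1.3 = 3326.9282 kcal/day.
Apply stress factor: 3326.9282 × 1.1 = 3659.621 kcal/day.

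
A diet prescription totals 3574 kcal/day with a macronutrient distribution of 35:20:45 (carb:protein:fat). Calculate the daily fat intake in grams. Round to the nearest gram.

Fat energy = 45% × 3574 = 1608.3 kcal.
At 9 kcal/g: 1608.3 ÷ 9 = 178.7 g.

179 g/day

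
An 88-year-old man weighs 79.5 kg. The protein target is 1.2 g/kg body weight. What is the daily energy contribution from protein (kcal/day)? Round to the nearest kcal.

Protein = 1.2 g/kg × 79.5 kg = 95.4 g/day.
Protein energy = 95.4 g × 4 kcal/g = 381.6 kcal/day.

382 kcal/day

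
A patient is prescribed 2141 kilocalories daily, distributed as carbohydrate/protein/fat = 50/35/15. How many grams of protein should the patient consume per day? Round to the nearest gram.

187 g/day

Protein energy = 35% × 2141 = 749.35 kcal.
At 4 kcal/g: 749.35 ÷ 4 = 187.3375 g.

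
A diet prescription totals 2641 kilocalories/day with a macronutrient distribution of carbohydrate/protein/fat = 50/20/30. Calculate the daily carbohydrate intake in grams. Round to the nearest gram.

Carbohydrate energy = 50% × 2641 = 1320.5 kcal.
At 4 kcal/g: 1320.5 ÷ 4 = 330.125 g.

330 g/day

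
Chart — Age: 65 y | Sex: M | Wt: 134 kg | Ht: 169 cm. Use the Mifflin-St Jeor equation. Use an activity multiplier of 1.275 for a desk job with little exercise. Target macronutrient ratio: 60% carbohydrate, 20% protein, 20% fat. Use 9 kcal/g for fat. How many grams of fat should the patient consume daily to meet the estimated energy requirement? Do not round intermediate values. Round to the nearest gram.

59 g/day

Mifflin-St Jeor (male): BMR = 10(134) + 6.25(169) − 5(65) + 5 = 1340 + 1056.25 − 325 + 5 = 2076.25 kcal/day.
TEE = 2076.25 × 1.275 = 2647.2188 kcal/day.
Fat energy = 20% × 2647.2188 = 529.4438 kcal.
Fat = 529.4438 ÷ 9 kcal/g = 58.8271 g.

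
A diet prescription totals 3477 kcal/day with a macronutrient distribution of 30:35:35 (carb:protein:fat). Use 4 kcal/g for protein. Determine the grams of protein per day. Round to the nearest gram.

304 g/day

Protein energy = 35% × 3477 = 1216.95 kcal.
At 4 kcal/g: 1216.95 ÷ 4 = 304.2375 g.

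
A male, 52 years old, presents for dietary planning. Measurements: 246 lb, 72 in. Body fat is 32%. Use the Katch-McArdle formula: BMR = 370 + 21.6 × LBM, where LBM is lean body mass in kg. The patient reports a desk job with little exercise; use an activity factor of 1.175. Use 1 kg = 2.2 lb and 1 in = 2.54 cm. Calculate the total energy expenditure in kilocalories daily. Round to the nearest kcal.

Convert to metric: weight = 246 ÷ 2.2 = 111.8182 kg; height = 72 × 2.54 = 182.88 cm.
LBM = 111.8182 × (1 − 0.32) = 76.0364 kg. Katch-McArdle: BMR = 370 + 21.6 × 76.0364 = 2012.3855 kcal/day.
TEE = BMR × activity factor = 2012.3855 × 1.175 = 2364.5529 kcal/day.

2365 kilocalories daily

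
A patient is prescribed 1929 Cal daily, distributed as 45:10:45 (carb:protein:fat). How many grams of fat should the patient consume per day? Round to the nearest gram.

Fat energy = 45% × 1929 = 868.05 kcal.
At 9 kcal/g: 868.05 ÷ 9 = 96.45 g.

96 g/day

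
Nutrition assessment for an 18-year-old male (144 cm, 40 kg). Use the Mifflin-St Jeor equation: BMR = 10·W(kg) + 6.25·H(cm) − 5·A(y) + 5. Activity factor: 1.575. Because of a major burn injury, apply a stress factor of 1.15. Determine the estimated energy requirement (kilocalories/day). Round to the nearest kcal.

2201 kilocalories/day

Mifflin-St Jeor (male): BMR = 10(40) + 6.25(144) − 5(18) + 5 = 400 + 900 − 90 + 5 = 1215 kcal/day.
TEE = BMR × activity factor = 1215 × 1.575 = 1913.625 kcal/day.
Apply stress factor: 1913.625 × 1.15 = 2200.6688 kcal/day.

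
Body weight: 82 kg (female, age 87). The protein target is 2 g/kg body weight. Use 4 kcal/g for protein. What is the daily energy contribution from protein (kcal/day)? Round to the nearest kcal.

Protein = 2 g/kg × 82 kg = 164 g/day.
Protein energy = 164 g × 4 kcal/g = 656 kcal/day.

656 kcal/day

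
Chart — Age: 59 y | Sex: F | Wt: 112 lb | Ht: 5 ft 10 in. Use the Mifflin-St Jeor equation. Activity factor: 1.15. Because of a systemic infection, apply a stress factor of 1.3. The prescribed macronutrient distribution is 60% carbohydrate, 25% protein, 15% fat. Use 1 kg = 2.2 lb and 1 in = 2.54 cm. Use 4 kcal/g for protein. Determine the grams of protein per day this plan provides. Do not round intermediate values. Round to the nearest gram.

109 g/day

Convert to metric: weight = 112 ÷ 2.2 = 50.9091 kg; height = (5×12 + 10) × 2.54 = 70 × 2.54 = 177.8 cm.
Mifflin-St Jeor (female): BMR = 10(50.9091) + 6.25(177.8) − 5(59) − 161 = 509.0909 + 1111.25 − 295 − 161 = 1164.3409 kcal/day.
TEE = 1164.3409 × 1.15 = 1338.992 kcal/day.
With stress factor 1.3: 1338.992 × 1.3 = 1740.6897 kcal/day.
Protein energy = 25% × 1740.6897 = 435.1724 kcal.
Protein = 435.1724 ÷ 4 kcal/g = 108.7931 g.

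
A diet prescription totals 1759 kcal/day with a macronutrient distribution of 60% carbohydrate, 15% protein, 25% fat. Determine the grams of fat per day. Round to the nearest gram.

49 g/day

Fat energy = 25% × 1759 = 439.75 kcal.
At 9 kcal/g: 439.75 ÷ 9 = 48.8611 g.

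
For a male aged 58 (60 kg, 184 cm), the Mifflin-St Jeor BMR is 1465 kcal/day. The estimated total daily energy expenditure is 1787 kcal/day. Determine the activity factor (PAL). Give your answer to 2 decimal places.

Activity factor = TEE ÷ BMR = 1787 ÷ 1465 = 1.22.

1.22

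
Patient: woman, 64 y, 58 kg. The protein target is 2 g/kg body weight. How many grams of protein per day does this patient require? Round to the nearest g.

116 g/day

Protein = 2 g/kg × 58 kg = 116 g/day.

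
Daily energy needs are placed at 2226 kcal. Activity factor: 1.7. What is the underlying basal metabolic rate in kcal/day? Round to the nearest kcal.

BMR = TEE ÷ activity factor = 2226 ÷ 1.7 = 1309.4118 kcal/day.

1309 kcal/day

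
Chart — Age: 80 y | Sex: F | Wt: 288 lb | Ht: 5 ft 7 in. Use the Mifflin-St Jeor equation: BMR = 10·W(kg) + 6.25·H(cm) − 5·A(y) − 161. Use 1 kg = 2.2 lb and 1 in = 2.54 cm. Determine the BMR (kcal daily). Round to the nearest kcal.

Convert to metric: weight = 288 ÷ 2.2 = 130.9091 kg; height = (5×12 + 7) × 2.54 = 67 × 2.54 = 170.18 cm.
Mifflin-St Jeor (female): BMR = 10(130.9091) + 6.25(170.18) − 5(80) − 161 = 1309.0909 + 1063.625 − 400 − 161 = 1811.7159 kcal/day.

1812 kcal daily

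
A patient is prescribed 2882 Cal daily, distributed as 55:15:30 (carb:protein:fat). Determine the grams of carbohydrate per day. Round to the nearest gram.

Carbohydrate energy = 55% × 2882 = 1585.1 kcal.
At 4 kcal/g: 1585.1 ÷ 4 = 396.275 g.

396 g/day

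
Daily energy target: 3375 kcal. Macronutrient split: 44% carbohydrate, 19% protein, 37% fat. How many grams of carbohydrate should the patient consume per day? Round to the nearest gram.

Carbohydrate energy = 44% × 3375 = 1485 kcal.
At 4 kcal/g: 1485 ÷ 4 = 371.25 g.

371 g/day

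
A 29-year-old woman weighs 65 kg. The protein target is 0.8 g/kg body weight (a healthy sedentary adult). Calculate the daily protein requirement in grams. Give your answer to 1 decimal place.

52.0 g/day

Protein = 0.8 g/kg × 65 kg = 52 g/day.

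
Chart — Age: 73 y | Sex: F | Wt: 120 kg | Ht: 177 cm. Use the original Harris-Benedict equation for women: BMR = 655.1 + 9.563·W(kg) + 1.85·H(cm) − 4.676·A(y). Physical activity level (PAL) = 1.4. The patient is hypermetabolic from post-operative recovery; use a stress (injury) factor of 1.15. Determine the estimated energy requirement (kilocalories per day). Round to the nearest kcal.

2880 kilocalories per day

Harris-Benedict: BMR = 655.1 + 9.563(120) + 1.85(177) − 4.676(73) = 1788.762 kcal/day.
TEE = BMR × activity factor = 1788.762 × 1.4 = 2504.2668 kcal/day.
Apply stress factor: 2504.2668 × 1.15 = 2879.9068 kcal/day.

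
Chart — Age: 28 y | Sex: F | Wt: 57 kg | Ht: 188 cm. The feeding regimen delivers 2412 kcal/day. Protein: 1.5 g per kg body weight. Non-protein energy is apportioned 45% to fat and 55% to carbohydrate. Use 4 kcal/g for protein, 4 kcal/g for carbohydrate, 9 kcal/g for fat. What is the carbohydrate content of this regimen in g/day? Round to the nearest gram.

285 g/day

Protein = 1.5 × 57 = 85.5 g → 85.5 × 4 = 342 kcal.
Non-protein calories = 2412 − 342 = 2070 kcal.
Fat: 45% × 2070 = 931.5 kcal; carbohydrate: 1138.5 kcal.
Carbohydrate: 1138.5 kcal ÷ 4 kcal/g = 284.625 g.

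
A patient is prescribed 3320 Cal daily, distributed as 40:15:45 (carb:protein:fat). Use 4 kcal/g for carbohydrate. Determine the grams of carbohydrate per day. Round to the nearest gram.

Carbohydrate energy = 40% × 3320 = 1328 kcal.
At 4 kcal/g: 1328 ÷ 4 = 332 g.

332 g/day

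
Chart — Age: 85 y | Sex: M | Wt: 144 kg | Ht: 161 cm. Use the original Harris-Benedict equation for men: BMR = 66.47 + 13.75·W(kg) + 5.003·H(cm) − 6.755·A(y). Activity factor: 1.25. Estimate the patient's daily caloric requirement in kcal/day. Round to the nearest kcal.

2847 kcal/day

Harris-Benedict: BMR = 66.47 + 13.75(144) + 5.003(161) − 6.755(85) = 2277.778 kcal/day.
TEE = BMR × activity factor = 2277.778 × 1.25 = 2847.2225 kcal/day.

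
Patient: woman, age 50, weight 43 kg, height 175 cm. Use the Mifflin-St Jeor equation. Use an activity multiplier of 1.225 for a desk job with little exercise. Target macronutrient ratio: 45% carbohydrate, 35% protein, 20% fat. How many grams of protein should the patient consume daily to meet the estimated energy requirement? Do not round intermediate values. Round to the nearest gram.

119 g/day

Mifflin-St Jeor (female): BMR = 10(43) + 6.25(175) − 5(50) − 161 = 430 + 1093.75 − 250 − 161 = 1112.75 kcal/day.
TEE = 1112.75 × 1.225 = 1363.1188 kcal/day.
Protein energy = 35% × 1363.1188 = 477.0916 kcal.
Protein = 477.0916 ÷ 4 kcal/g = 119.2729 g.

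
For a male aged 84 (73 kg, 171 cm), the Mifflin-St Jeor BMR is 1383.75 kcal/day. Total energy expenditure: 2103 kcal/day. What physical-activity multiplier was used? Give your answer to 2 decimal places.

Activity factor = TEE ÷ BMR = 2103 ÷ 1383.75 = 1.52.

1.52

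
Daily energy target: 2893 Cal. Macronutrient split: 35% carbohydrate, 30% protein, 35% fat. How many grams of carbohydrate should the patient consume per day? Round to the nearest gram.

Carbohydrate energy = 35% × 2893 = 1012.55 kcal.
At 4 kcal/g: 1012.55 ÷ 4 = 253.1375 g.

253 g/day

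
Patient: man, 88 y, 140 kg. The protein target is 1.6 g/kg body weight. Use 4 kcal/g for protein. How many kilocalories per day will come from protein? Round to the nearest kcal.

896 kcal/day

Protein = 1.6 g/kg × 140 kg = 224 g/day.
Protein energy = 224 g × 4 kcal/g = 896 kcal/day.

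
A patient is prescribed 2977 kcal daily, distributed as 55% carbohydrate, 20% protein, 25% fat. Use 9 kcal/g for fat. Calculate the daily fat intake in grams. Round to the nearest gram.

Fat energy = 25% × 2977 = 744.25 kcal.
At 9 kcal/g: 744.25 ÷ 9 = 82.6944 g.

83 g/day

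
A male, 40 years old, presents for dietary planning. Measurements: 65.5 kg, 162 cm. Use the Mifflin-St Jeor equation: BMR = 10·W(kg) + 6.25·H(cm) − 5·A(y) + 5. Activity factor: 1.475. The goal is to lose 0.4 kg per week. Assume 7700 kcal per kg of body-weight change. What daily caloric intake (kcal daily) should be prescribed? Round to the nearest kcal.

Mifflin-St Jeor (male): BMR = 10(65.5) + 6.25(162) − 5(40) + 5 = 655 + 1012.5 − 200 + 5 = 1472.5 kcal/day.
TEE = 1472.5 × 1.475 = 2171.9375 kcal/day.
Required daily deficit = 0.4 × 7700 ÷ 7 = 440 kcal/day.
Target intake = 2171.9375 − 440 = 1731.9375 kcal/day.

1732 kcal daily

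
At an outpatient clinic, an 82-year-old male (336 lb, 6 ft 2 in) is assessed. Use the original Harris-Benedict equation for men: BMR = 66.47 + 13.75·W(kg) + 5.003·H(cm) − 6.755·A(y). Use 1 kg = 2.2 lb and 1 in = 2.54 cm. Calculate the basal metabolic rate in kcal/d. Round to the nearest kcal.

Convert to metric: weight = 336 ÷ 2.2 = 152.7273 kg; height = (6×12 + 2) × 2.54 = 74 × 2.54 = 187.96 cm.
Harris-Benedict: BMR = 66.47 + 13.75(152.7273) + 5.003(187.96) − 6.755(82) = 2552.9239 kcal/day.

2553 kcal/d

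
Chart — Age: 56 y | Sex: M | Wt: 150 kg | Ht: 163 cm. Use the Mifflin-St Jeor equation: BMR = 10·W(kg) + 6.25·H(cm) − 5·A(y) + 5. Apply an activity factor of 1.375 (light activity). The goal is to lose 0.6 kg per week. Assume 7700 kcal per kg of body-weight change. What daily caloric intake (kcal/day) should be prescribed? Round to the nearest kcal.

2425 kcal/day

Mifflin-St Jeor (male): BMR = 10(150) + 6.25(163) − 5(56) + 5 = 1500 + 1018.75 − 280 + 5 = 2243.75 kcal/day.
TEE = 2243.75 × 1.375 = 3085.1563 kcal/day.
Required daily deficit = 0.6 × 7700 ÷ 7 = 660 kcal/day.
Target intake = 3085.1563 − 660 = 2425.1563 kcal/day.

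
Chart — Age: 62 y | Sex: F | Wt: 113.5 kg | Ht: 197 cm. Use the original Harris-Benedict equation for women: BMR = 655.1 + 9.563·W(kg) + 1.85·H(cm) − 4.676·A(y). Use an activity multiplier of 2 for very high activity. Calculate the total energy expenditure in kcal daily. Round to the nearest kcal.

3630 kcal daily

Harris-Benedict: BMR = 655.1 + 9.563(113.5) + 1.85(197) − 4.676(62) = 1815.0385 kcal/day.
TEE = BMR × activity factor = 1815.0385 × 2 = 3630.077 kcal/day.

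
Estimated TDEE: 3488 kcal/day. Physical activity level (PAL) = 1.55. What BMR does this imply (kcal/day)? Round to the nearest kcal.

BMR = TEE ÷ activity factor = 3488 ÷ 1.55 = 2250.3226 kcal/day.

2250 kcal/day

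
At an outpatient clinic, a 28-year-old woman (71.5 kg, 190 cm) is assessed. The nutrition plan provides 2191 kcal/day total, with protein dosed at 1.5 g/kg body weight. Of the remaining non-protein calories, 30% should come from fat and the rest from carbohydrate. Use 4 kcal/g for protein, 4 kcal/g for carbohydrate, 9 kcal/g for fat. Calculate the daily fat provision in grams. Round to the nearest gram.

59 g/day

Protein = 1.5 × 71.5 = 107.25 g → 107.25 × 4 = 429 kcal.
Non-protein calories = 2191 − 429 = 1762 kcal.
Fat: 30% × 1762 = 528.6 kcal; carbohydrate: 1233.4 kcal.
Fat: 528.6 kcal ÷ 9 kcal/g = 58.7333 g.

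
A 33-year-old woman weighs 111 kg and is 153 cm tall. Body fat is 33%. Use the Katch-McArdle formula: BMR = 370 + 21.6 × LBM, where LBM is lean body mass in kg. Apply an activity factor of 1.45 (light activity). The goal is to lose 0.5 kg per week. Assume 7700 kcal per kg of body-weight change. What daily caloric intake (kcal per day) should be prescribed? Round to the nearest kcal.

LBM = 111 × (1 − 0.33) = 74.37 kg. Katch-McArdle: BMR = 370 + 21.6 × 74.37 = 1976.392 kcal/day.
TEE = 1976.392 × 1.45 = 2865.7684 kcal/day.
Required daily deficit = 0.5 × 7700 ÷ 7 = 550 kcal/day.
Target intake = 2865.7684 − 550 = 2315.7684 kcal/day.

2316 kcal per day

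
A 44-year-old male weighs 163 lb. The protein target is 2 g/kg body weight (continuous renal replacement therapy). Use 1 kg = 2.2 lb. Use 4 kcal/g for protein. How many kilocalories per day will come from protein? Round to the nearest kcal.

593 kcal/day

Weight in kg = 163 ÷ 2.2 = 74.0909 kg.
Protein = 2 g/kg × 74.0909 kg = 148.1818 g/day.
Protein energy = 148.1818 g × 4 kcal/g = 592.7273 kcal/day.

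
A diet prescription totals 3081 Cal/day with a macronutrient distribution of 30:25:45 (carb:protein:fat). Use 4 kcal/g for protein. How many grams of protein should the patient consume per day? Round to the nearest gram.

193 g/day

Protein energy = 25% × 3081 = 770.25 kcal.
At 4 kcal/g: 770.25 ÷ 4 = 192.5625 g.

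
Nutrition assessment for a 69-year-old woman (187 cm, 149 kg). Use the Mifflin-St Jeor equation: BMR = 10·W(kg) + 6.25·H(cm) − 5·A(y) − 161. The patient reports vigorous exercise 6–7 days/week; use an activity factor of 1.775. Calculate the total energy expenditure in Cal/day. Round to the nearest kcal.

3821 Cal/day

Mifflin-St Jeor (female): BMR = 10(149) + 6.25(187) − 5(69) − 161 = 1490 + 1168.75 − 345 − 161 = 2152.75 kcal/day.
TEE = BMR × activity factor = 2152.75 × 1.775 = 3821.1313 kcal/day.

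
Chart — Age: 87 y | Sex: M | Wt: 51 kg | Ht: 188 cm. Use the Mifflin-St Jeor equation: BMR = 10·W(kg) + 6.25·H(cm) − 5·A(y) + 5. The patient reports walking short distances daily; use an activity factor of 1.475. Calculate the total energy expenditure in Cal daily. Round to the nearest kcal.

1851 Cal daily

Mifflin-St Jeor (male): BMR = 10(51) + 6.25(188) − 5(87) + 5 = 510 + 1175 − 435 + 5 = 1255 kcal/day.
TEE = BMR × activity factor = 1255 × 1.475 = 1851.125 kcal/day.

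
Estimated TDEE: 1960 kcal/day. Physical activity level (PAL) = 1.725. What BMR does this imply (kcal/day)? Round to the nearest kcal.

1136 kcal/day

BMR = TEE ÷ activity factor = 1960 ÷ 1.725 = 1136.2319 kcal/day.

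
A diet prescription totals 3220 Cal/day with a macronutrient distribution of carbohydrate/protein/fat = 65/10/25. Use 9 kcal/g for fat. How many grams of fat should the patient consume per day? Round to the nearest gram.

89 g/day

Fat energy = 25% × 3220 = 805 kcal.
At 9 kcal/g: 805 ÷ 9 = 89.4444 g.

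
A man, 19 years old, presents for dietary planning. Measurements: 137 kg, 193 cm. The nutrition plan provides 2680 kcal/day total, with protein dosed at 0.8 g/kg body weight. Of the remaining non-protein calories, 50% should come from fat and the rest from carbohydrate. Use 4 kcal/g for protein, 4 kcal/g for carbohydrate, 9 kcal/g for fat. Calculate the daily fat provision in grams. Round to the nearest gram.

Protein = 0.8 × 137 = 109.6 g → 109.6 × 4 = 438.4 kcal.
Non-protein calories = 2680 − 438.4 = 2241.6 kcal.
Fat: 50% × 2241.6 = 1120.8 kcal; carbohydrate: 1120.8 kcal.
Fat: 1120.8 kcal ÷ 9 kcal/g = 124.5333 g.

125 g/day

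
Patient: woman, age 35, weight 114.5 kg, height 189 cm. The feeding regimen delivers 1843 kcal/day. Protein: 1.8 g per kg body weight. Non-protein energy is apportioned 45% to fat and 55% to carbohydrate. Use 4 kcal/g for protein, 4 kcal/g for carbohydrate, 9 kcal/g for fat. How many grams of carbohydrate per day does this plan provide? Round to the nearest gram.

140 g/day

Protein = 1.8 × 114.5 = 206.1 g → 206.1 × 4 = 824.4 kcal.
Non-protein calories = 1843 − 824.4 = 1018.6 kcal.
Fat: 45% × 1018.6 = 458.37 kcal; carbohydrate: 560.23 kcal.
Carbohydrate: 560.23 kcal ÷ 4 kcal/g = 140.0575 g.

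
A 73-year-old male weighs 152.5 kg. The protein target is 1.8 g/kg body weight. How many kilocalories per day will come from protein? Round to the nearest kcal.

1098 kcal/day

Protein = 1.8 g/kg × 152.5 kg = 274.5 g/day.
Protein energy = 274.5 g × 4 kcal/g = 1098 kcal/day.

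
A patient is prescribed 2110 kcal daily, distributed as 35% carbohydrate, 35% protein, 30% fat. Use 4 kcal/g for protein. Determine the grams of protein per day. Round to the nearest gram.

Protein energy = 35% × 2110 = 738.5 kcal.
At 4 kcal/g: 738.5 ÷ 4 = 184.625 g.

185 g/day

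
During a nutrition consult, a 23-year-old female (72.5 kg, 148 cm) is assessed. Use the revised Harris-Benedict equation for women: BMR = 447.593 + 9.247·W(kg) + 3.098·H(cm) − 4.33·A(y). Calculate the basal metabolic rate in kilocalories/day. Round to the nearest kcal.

1477 kilocalories/day

Harris-Benedict: BMR = 447.593 + 9.247(72.5) + 3.098(148) − 4.33(23) = 1476.9145 kcal/day.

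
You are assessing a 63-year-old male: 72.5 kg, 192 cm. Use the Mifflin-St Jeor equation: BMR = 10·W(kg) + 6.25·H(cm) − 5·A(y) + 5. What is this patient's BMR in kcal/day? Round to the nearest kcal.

1615 kcal/day

Mifflin-St Jeor (male): BMR = 10(72.5) + 6.25(192) − 5(63) + 5 = 725 + 1200 − 315 + 5 = 1615 kcal/day.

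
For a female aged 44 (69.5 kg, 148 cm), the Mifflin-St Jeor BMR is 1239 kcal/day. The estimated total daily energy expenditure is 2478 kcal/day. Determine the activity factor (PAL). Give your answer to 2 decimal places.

2.00

Activity factor = TEE ÷ BMR = 2478 ÷ 1239 = 2.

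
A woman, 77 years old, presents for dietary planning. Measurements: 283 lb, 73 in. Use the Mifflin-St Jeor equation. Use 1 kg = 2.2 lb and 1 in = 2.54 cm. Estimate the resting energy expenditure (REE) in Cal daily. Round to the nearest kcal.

1899 Cal daily

Convert to metric: weight = 283 ÷ 2.2 = 128.6364 kg; height = 73 × 2.54 = 185.42 cm.
Mifflin-St Jeor (female): BMR = 10(128.6364) + 6.25(185.42) − 5(77) − 161 = 1286.3636 + 1158.875 − 385 − 161 = 1899.2386 kcal/day.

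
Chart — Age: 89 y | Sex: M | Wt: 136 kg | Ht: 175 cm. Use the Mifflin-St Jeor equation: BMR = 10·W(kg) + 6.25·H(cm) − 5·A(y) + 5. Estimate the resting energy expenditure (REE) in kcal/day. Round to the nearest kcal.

Mifflin-St Jeor (male): BMR = 10(136) + 6.25(175) − 5(89) + 5 = 1360 + 1093.75 − 445 + 5 = 2013.75 kcal/day.

2014 kcal/day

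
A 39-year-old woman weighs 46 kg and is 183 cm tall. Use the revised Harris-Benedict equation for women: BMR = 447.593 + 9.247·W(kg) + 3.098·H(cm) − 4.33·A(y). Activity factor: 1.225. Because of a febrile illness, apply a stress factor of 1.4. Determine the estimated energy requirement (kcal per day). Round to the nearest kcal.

2180 kcal per day

Harris-Benedict: BMR = 447.593 + 9.247(46) + 3.098(183) − 4.33(39) = 1271.019 kcal/day.
TEE = BMR × activity factor = 1271.019 × 1.225 = 1556.9983 kcal/day.
Apply stress factor: 1556.9983 × 1.4 = 2179.7976 kcal/day.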